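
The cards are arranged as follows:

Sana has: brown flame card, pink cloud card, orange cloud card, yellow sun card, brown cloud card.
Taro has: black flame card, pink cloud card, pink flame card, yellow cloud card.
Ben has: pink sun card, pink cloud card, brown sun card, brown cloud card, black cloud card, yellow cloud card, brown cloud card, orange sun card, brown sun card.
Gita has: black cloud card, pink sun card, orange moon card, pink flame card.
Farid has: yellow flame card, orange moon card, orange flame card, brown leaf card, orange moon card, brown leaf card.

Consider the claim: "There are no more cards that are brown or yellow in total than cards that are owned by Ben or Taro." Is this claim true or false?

True

There are 12 cards that are brown or yellow.
Count of cards owned by Ben or Taro: 13.
The claim requires 12 ≤ 13, which holds.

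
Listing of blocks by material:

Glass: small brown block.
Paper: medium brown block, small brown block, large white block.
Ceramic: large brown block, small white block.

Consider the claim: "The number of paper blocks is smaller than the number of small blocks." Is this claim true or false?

|paper blocks| = 3.
|small blocks| = 3.
The claim requires 3 < 3, which does not hold.

False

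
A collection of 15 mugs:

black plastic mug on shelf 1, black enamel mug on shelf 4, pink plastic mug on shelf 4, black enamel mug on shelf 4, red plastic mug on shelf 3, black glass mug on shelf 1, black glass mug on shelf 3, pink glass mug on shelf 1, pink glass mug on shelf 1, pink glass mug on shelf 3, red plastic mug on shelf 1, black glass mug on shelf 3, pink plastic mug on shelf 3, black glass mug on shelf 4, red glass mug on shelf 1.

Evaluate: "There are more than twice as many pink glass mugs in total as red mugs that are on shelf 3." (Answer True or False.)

There are 3 pink glass mugs.
There is 1 red mug on shelf 3.
The claim requires 3 > 2 × 1 = 2, which holds.

True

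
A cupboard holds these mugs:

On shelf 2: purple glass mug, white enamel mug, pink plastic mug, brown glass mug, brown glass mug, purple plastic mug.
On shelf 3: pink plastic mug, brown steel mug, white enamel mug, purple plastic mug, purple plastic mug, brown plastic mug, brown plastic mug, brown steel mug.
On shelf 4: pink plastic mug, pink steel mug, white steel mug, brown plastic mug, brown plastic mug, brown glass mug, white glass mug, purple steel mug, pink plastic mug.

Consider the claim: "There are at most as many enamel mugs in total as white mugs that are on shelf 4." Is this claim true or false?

enamel mugs: 2.
white mugs on shelf 4: 2.
The claim requires 2 ≤ 2, which holds.

True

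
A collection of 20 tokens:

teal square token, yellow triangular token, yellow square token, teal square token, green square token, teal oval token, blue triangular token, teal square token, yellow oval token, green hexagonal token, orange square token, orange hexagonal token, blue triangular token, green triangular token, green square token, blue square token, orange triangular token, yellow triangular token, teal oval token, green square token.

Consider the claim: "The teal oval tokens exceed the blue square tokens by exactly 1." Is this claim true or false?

True

|teal oval tokens| = 2.
|blue square tokens| = 1.
The claim requires 2 − 1 (= 1) to equal 1, which holds.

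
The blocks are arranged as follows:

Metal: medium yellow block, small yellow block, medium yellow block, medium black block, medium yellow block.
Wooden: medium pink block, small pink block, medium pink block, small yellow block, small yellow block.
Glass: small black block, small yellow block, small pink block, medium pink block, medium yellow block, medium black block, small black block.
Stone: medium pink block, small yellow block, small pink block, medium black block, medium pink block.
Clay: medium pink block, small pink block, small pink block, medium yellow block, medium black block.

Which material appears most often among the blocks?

glass

Counts by material: glass 7, clay 5, metal 5, stone 5, wooden 5.
The maximum is 7, held uniquely by glass.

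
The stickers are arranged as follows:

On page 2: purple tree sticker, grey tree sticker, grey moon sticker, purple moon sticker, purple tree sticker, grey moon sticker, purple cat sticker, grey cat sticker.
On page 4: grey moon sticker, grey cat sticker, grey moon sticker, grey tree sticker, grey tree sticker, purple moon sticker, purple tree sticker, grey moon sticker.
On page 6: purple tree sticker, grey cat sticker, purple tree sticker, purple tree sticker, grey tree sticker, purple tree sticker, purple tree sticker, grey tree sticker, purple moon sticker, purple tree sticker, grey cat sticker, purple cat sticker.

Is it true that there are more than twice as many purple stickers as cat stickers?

purple stickers: 14.
cat stickers: 6.
The claim requires 14 > 2 × 6 = 12, which holds.

True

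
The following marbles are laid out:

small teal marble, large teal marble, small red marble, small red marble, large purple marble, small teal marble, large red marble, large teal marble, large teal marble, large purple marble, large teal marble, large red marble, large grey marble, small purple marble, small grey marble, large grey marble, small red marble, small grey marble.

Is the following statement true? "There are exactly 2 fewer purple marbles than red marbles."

There are 3 purple marbles.
There are 5 red marbles.
The claim requires 5 − 3 (= 2) to equal 2, which holds.

True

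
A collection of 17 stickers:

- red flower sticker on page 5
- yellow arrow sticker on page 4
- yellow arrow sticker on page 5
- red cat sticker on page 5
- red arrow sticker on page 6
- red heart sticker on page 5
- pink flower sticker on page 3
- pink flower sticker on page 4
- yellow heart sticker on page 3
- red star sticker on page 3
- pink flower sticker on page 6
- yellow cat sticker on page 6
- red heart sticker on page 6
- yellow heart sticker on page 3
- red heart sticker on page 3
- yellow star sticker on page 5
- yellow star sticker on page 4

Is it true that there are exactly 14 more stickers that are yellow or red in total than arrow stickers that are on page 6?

False

There are 14 stickers that are yellow or red.
There is 1 arrow sticker on page 6.
The claim requires 14 − 1 (= 13) to equal 14, which does not hold.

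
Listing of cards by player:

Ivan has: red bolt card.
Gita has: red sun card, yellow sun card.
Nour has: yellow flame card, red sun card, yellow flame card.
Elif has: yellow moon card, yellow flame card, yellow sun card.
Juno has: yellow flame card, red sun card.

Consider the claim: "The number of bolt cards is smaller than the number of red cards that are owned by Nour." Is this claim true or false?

There is 1 bolt card.
Count of red cards owned by Nour: 1.
The claim requires 1 < 1, which does not hold.

False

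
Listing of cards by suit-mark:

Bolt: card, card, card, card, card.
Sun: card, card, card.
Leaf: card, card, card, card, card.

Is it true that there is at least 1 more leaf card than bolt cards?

|leaf cards| = 5.
|bolt cards| = 5.
The claim requires 5 − 5 = 0 ≥ 1, which does not hold.

False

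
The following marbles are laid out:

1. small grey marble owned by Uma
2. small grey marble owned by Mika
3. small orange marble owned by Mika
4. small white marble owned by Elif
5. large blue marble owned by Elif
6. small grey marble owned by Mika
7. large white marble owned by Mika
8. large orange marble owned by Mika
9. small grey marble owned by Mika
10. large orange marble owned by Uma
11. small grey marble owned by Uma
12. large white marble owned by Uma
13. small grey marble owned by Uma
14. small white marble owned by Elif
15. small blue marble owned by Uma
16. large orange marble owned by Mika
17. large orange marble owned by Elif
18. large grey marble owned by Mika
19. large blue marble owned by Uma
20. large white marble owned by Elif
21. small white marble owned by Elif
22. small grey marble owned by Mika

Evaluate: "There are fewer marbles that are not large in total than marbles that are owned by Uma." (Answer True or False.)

|marbles that are not large| = 12.
|marbles owned by Uma| = 7.
The claim requires 12 < 7, which does not hold.

False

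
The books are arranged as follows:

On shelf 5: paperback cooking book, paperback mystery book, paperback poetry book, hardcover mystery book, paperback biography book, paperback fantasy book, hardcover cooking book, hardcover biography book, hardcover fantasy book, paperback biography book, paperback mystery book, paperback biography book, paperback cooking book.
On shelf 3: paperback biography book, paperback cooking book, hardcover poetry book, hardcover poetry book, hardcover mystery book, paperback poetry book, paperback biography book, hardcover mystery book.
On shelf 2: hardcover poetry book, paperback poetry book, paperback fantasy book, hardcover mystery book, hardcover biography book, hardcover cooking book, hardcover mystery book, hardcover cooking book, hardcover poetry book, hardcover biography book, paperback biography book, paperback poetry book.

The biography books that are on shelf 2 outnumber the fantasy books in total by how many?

biography books on shelf 2: 3.
fantasy books: 3.
3 − 3 = 0.

0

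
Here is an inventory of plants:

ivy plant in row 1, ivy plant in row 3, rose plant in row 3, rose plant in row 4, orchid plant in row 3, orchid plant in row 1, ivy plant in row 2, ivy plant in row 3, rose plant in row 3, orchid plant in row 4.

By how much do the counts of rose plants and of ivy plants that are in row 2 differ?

rose plants: 3. ivy plants in row 2: 1.
|3 − 1| = 3 − 1 = 2.

2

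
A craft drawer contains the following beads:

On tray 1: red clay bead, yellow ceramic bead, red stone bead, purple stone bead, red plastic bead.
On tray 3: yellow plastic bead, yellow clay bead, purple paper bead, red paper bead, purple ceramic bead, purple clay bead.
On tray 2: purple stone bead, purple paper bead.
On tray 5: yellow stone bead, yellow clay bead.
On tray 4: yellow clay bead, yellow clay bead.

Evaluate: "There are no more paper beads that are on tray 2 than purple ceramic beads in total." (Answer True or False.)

True

|paper beads on tray 2| = 1.
|purple ceramic beads| = 1.
The claim requires 1 ≤ 1, which holds.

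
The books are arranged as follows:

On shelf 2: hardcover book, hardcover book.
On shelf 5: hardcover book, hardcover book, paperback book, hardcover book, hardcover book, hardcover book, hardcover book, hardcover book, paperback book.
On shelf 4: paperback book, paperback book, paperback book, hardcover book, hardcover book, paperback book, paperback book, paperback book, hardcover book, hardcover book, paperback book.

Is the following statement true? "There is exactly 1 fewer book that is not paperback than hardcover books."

There are 13 books that are not paperback.
There are 13 hardcover books.
The claim requires 13 − 13 (= 0) to equal 1, which does not hold.

False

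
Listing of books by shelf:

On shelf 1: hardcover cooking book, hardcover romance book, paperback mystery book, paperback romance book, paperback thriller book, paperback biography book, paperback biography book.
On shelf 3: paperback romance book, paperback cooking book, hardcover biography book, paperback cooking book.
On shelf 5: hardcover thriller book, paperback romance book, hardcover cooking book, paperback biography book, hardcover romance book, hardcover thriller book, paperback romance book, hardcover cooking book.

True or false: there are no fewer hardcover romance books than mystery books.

True

|hardcover romance books| = 2.
|mystery books| = 1.
The claim requires 2 ≥ 1, which holds.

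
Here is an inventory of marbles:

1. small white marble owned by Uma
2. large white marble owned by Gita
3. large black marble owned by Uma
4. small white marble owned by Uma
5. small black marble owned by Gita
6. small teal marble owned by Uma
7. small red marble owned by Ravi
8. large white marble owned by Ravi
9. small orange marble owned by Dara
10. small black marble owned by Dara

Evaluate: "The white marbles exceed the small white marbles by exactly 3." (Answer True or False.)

white marbles: 4.
small white marbles: 2.
The claim requires 4 − 2 (= 2) to equal 3, which does not hold.

False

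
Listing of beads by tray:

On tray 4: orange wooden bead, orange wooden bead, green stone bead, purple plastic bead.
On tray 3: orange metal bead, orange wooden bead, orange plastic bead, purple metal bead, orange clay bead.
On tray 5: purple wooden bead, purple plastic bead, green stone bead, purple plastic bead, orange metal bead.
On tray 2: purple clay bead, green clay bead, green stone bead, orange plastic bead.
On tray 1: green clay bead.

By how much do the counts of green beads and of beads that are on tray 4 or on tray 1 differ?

green beads: 5. beads on tray 4 or on tray 1: 5.
|5 − 5| = 5 − 5 = 0.

0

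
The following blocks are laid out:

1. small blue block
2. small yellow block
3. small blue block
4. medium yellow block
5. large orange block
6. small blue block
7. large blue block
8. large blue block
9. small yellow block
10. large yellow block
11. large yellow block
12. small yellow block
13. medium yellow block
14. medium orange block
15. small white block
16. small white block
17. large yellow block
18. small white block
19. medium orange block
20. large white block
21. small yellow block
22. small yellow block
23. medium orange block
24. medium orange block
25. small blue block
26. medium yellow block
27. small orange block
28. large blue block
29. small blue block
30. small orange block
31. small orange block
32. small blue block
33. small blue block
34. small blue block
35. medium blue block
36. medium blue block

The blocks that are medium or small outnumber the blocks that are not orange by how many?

0

blocks that are medium or small: 28.
blocks that are not orange: 28.
28 − 28 = 0.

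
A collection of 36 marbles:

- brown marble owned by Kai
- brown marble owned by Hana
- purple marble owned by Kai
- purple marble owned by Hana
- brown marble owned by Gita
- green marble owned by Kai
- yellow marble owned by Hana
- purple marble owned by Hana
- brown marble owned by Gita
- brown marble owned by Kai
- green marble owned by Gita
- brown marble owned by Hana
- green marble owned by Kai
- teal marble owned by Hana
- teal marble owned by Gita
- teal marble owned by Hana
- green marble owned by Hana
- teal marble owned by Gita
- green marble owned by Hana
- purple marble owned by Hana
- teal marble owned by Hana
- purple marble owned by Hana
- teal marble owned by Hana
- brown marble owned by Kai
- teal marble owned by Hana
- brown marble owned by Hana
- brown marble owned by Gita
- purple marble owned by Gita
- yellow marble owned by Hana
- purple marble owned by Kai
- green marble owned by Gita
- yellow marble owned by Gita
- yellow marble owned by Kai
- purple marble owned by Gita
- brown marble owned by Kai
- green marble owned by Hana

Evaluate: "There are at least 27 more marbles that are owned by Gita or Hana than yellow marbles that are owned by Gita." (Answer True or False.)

Count of marbles owned by Gita or Hana: 27.
Count of yellow marbles owned by Gita: 1.
The claim requires 27 − 1 = 26 ≥ 27, which does not hold.

False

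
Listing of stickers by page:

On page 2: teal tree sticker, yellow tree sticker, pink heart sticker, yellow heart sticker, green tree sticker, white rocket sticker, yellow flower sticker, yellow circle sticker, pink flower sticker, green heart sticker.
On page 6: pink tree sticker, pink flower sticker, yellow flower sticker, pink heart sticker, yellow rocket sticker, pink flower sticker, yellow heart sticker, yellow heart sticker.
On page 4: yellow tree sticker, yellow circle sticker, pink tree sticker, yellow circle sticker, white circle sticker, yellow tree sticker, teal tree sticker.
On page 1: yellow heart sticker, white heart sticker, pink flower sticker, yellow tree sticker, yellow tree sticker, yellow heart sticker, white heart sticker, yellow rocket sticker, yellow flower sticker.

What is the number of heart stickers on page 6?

3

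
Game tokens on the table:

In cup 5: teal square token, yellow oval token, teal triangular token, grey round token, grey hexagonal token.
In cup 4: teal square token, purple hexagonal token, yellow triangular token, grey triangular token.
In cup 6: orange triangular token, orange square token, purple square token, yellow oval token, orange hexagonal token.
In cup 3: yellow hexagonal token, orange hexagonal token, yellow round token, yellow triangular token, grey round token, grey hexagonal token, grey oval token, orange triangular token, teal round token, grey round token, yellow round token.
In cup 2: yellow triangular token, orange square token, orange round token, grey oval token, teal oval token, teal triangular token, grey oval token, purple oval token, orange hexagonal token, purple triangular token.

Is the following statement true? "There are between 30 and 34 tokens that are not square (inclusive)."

There are 30 tokens that are not square.
The claim requires 30 ≤ 30 ≤ 34, which holds.

True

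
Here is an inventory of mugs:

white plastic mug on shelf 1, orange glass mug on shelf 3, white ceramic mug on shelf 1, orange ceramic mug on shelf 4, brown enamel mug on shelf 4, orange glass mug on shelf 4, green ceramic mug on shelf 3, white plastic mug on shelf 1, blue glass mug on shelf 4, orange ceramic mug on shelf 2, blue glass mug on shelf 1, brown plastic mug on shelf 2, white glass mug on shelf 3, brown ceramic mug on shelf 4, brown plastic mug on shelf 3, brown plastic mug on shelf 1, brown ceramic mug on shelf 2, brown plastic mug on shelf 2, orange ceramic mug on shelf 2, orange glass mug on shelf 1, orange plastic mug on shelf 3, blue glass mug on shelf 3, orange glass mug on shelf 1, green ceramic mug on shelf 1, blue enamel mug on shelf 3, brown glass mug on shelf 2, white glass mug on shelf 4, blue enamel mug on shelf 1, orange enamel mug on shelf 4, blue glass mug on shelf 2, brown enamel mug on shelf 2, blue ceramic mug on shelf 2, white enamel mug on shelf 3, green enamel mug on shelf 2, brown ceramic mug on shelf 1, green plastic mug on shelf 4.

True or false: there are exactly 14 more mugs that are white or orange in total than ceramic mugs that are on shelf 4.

There are 15 mugs that are white or orange.
There are 2 ceramic mugs on shelf 4.
The claim requires 15 − 2 (= 13) to equal 14, which does not hold.

False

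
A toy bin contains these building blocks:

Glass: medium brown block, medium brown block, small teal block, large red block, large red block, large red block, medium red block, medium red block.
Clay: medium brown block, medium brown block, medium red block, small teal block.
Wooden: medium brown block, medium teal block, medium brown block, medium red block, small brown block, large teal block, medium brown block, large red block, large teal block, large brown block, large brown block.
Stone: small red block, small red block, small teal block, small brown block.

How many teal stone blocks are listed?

1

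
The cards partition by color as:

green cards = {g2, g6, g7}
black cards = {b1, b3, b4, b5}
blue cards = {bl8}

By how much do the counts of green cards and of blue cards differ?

green cards: 3. blue cards: 1.
|3 − 1| = 3 − 1 = 2.

2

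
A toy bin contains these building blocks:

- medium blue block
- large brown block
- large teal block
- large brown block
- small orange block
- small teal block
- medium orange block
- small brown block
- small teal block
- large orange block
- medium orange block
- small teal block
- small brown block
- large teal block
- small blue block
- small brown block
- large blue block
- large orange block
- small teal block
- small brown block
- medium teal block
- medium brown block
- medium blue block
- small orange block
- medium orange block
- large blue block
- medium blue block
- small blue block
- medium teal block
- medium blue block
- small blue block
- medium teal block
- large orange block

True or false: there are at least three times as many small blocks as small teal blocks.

small blocks: 13.
small teal blocks: 4.
The claim requires 13 ≥ 3 × 4 = 12, which holds.

True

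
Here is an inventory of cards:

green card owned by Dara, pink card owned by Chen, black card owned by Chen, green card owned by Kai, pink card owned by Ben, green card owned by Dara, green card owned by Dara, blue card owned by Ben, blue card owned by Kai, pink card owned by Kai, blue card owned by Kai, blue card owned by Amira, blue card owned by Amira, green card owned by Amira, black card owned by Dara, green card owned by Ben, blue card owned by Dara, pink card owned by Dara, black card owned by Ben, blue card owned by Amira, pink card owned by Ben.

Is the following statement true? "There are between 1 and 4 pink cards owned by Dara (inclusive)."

True

Count of pink cards owned by Dara: 1.
The claim requires 1 ≤ 1 ≤ 4, which holds.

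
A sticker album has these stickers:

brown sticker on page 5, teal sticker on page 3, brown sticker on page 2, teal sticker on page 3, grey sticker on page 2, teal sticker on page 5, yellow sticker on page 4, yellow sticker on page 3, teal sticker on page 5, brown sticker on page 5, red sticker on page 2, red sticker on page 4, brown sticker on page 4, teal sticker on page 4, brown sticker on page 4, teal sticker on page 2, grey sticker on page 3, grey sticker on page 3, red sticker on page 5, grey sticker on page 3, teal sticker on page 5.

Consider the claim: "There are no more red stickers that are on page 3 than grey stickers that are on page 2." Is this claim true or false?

True

There are 0 red stickers on page 3.
There is 1 grey sticker on page 2.
The claim requires 0 ≤ 1, which holds.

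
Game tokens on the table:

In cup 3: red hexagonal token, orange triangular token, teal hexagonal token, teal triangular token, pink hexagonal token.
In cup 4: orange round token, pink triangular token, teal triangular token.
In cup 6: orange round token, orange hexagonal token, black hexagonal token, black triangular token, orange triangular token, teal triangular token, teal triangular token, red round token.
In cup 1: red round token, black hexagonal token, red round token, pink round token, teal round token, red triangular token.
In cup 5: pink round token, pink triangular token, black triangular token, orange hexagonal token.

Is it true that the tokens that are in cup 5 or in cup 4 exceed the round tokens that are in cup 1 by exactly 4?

There are 7 tokens in cup 5 or in cup 4.
There are 4 round tokens in cup 1.
The claim requires 7 − 4 (= 3) to equal 4, which does not hold.

False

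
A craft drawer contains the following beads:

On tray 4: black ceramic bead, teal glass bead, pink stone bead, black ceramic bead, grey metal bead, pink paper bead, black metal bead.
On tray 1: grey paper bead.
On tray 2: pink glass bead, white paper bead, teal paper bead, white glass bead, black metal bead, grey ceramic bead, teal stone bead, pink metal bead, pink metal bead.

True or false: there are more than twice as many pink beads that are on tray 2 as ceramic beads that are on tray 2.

pink beads on tray 2: 3.
ceramic beads on tray 2: 1.
The claim requires 3 > 2 × 1 = 2, which holds.

True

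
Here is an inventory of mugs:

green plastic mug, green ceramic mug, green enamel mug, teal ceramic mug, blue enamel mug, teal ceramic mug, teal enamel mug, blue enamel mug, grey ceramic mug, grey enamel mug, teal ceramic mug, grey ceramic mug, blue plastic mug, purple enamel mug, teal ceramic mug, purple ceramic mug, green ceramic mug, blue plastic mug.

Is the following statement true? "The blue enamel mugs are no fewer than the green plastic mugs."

There are 2 blue enamel mugs.
There is 1 green plastic mug.
The claim requires 2 ≥ 1, which holds.

True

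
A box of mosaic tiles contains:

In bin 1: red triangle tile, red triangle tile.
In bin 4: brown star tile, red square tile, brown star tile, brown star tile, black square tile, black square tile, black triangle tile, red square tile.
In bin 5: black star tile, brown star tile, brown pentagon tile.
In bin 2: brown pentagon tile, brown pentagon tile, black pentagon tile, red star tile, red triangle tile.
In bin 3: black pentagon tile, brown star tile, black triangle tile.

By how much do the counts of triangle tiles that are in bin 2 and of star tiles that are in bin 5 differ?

triangle tiles in bin 2: 1. star tiles in bin 5: 2.
|1 − 2| = 2 − 1 = 1.

1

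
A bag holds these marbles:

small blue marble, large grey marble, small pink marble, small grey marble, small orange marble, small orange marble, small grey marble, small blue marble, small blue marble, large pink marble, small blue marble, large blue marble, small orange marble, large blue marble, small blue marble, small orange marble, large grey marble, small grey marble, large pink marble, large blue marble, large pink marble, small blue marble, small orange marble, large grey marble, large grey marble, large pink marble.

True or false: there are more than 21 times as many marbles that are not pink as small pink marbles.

False

|marbles that are not pink| = 21.
|small pink marbles| = 1.
The claim requires 21 > 21 × 1 = 21, which does not hold.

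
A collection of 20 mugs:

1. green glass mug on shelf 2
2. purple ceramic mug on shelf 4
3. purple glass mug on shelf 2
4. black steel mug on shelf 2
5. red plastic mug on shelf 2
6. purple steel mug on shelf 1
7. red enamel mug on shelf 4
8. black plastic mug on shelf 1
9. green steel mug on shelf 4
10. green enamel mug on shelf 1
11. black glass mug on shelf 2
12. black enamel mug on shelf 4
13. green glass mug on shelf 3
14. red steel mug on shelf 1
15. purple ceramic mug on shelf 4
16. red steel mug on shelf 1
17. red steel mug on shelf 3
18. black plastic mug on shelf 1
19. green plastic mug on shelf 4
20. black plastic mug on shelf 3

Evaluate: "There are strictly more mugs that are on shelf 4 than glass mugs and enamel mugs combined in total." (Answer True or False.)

mugs on shelf 4: 6.
glass mugs: 4; enamel mugs: 3; combined: 4 + 3 = 7.
The claim requires 6 > 7, which does not hold.

False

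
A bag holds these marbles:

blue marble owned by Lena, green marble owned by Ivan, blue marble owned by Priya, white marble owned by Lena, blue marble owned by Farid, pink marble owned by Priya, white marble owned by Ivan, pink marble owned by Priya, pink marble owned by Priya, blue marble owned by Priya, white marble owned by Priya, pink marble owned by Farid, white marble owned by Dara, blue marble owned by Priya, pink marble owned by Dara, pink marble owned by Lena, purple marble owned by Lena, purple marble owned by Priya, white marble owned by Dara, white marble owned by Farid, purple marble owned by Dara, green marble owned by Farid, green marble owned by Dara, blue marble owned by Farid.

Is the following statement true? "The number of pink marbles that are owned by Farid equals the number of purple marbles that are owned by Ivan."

False

pink marbles owned by Farid: 1.
purple marbles owned by Ivan: 0.
The claim requires 1 = 0, which does not hold.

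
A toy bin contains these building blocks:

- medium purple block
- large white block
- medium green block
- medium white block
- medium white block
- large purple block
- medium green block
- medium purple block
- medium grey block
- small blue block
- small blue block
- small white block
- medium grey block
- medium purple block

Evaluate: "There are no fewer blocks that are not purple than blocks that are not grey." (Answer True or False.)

False

|blocks that are not purple| = 10.
|blocks that are not grey| = 12.
The claim requires 10 ≥ 12, which does not hold.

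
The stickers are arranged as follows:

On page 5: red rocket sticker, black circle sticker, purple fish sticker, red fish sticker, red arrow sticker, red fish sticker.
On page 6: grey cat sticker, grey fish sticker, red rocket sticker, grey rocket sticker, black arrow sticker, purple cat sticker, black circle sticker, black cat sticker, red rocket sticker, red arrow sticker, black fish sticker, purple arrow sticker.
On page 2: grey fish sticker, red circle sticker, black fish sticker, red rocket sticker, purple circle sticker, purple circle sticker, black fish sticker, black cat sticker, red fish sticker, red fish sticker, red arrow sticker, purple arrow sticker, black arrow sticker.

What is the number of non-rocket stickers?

26

Total stickers: 31; with the excluded value: 5; remaining 31 − 5 = 26.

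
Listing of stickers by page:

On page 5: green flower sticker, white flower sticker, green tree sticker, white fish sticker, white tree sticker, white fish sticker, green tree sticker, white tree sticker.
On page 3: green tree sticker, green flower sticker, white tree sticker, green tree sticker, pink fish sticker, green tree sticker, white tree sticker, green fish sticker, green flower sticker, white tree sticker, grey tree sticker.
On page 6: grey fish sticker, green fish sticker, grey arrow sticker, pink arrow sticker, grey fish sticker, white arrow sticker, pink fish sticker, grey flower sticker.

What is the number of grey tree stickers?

1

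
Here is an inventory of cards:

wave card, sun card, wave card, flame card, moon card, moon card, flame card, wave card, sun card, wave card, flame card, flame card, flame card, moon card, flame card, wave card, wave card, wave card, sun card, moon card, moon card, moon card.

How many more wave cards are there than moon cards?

1

wave cards: 7.
moon cards: 6.
7 − 6 = 1.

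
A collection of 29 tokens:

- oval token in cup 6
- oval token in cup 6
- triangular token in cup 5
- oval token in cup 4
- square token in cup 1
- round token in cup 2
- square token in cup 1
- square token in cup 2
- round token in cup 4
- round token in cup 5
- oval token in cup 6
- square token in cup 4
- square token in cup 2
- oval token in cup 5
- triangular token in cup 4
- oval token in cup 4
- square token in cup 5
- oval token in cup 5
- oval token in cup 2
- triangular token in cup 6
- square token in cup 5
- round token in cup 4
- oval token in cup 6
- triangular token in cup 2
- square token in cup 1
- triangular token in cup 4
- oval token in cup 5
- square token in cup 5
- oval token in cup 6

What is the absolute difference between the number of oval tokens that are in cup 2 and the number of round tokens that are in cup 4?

1

oval tokens in cup 2: 1. round tokens in cup 4: 2.
|1 − 2| = 2 − 1 = 1.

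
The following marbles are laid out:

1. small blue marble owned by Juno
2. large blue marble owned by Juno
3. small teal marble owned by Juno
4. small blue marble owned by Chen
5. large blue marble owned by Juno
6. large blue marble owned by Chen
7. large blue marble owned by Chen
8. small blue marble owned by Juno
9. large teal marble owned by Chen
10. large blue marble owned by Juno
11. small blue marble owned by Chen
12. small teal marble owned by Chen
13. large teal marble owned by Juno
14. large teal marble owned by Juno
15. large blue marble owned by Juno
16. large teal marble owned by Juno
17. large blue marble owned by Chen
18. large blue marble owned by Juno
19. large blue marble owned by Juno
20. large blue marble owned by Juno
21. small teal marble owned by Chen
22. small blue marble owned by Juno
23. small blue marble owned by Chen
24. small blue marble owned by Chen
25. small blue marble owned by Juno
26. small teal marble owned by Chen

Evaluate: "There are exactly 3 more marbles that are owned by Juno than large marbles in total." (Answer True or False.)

Count of marbles owned by Juno: 15.
There are 14 large marbles.
The claim requires 15 − 14 (= 1) to equal 3, which does not hold.

False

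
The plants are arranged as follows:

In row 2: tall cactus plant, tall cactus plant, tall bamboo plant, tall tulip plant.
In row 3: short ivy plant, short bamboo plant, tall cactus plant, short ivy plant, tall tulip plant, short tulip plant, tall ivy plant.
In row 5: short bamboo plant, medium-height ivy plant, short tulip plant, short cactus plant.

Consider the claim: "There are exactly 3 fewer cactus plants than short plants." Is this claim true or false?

cactus plants: 4.
short plants: 7.
The claim requires 7 − 4 (= 3) to equal 3, which holds.

True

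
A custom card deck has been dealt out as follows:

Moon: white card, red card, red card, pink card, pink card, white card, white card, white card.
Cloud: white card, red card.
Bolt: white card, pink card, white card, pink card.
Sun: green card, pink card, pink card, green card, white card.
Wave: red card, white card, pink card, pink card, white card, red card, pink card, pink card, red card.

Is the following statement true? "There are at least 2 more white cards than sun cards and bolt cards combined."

|white cards| = 10.
sun cards: 5; bolt cards: 4; combined: 5 + 4 = 9.
The claim requires 10 − 9 = 1 ≥ 2, which does not hold.

False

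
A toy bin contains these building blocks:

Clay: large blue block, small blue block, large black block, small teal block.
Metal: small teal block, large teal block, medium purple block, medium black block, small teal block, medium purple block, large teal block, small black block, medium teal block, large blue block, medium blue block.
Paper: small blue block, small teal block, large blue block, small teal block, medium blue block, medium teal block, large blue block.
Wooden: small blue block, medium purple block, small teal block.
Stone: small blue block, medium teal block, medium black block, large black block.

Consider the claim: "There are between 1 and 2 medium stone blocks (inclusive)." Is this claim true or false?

medium stone blocks: 2.
The claim requires 1 ≤ 2 ≤ 2, which holds.

True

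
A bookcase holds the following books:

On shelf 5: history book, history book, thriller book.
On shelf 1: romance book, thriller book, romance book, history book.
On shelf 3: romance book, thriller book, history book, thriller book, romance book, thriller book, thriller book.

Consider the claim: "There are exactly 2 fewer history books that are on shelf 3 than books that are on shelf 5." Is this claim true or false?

True

history books on shelf 3: 1.
books on shelf 5: 3.
The claim requires 3 − 1 (= 2) to equal 2, which holds.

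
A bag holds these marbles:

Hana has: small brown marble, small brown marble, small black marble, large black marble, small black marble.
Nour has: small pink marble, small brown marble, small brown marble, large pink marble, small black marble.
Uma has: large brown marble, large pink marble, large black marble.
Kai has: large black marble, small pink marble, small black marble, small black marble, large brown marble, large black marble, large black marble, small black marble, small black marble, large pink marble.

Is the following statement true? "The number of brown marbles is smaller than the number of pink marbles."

False

brown marbles: 6.
pink marbles: 5.
The claim requires 6 < 5, which does not hold.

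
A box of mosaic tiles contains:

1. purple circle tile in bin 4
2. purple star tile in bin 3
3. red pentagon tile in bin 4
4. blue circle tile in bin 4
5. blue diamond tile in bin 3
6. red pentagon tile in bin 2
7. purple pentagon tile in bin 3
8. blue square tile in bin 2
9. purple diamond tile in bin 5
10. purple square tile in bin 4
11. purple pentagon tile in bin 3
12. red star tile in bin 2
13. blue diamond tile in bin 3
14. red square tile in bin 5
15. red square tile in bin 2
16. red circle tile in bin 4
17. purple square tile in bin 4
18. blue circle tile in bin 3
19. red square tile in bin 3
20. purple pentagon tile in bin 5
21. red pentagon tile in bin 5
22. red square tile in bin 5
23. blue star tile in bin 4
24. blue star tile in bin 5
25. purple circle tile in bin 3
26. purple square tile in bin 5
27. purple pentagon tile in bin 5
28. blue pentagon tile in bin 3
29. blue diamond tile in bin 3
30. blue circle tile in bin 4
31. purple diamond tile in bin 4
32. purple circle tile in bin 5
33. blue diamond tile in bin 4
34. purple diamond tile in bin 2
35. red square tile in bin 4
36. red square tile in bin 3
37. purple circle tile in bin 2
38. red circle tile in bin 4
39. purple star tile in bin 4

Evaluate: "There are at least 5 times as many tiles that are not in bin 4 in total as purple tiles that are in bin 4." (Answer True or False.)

tiles that are not in bin 4: 26.
purple tiles in bin 4: 5.
The claim requires 26 ≥ 5 × 5 = 25, which holds.

True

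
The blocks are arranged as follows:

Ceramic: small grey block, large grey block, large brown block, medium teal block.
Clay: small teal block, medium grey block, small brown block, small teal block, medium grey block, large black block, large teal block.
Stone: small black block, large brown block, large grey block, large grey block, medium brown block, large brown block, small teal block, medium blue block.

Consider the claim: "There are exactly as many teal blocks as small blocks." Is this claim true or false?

|teal blocks| = 5.
|small blocks| = 6.
The claim requires 5 = 6, which does not hold.

False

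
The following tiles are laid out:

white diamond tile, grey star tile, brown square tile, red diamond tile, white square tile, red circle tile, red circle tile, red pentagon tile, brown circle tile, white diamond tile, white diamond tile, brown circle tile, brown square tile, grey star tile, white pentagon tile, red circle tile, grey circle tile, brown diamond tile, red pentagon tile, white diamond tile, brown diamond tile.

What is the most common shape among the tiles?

Counts by shape: diamond 7, circle 6, pentagon 3, square 3, star 2.
The maximum is 7, held uniquely by diamond.

diamond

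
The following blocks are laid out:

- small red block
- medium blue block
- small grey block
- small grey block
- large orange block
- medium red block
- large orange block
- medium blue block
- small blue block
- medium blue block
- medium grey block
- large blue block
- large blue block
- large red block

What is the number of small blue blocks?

1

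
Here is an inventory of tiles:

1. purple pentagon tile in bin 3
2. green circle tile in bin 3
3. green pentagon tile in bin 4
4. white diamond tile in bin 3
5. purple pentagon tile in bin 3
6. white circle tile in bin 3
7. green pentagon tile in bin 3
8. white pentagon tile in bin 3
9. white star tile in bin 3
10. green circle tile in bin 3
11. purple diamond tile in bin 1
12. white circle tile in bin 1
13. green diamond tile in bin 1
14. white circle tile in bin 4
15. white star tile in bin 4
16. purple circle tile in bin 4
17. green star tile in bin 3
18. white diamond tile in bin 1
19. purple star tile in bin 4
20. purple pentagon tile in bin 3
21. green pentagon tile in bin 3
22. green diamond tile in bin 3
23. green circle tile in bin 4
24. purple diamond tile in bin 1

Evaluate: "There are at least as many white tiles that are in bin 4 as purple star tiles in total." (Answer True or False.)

True

|white tiles in bin 4| = 2.
|purple star tiles| = 1.
The claim requires 2 ≥ 1, which holds.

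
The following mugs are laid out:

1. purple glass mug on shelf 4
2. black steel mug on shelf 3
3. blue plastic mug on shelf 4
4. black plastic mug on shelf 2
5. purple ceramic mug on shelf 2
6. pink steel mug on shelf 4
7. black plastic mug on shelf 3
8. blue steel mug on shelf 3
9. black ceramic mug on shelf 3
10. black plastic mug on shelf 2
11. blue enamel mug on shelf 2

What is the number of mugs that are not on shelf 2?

Total mugs: 11; with the excluded value: 4; remaining 11 − 4 = 7.

7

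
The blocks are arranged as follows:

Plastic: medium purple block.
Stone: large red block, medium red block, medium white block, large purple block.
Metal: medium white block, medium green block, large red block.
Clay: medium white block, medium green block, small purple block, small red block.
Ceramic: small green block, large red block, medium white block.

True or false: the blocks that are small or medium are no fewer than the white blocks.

blocks that are small or medium: 11.
white blocks: 4.
The claim requires 11 ≥ 4, which holds.

True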